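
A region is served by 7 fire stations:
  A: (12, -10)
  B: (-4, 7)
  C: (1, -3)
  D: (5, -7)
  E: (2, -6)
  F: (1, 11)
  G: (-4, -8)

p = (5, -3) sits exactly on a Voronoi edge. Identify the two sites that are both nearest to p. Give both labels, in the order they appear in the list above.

Squared distances from p to each site:
|pA|² = (5−12)² + (-3−(-10))² = 49 + 49 = 98
|pB|² = (5−(-4))² + (-3−7)² = 81 + 100 = 181
|pC|² = (5−1)² + (-3−(-3))² = 16 + 0 = 16
|pD|² = (5−5)² + (-3−(-7))² = 0 + 16 = 16
|pE|² = (5−2)² + (-3−(-6))² = 9 + 9 = 18
|pF|² = (5−1)² + (-3−11)² = 16 + 196 = 212
|pG|² = (5−(-4))² + (-3−(-8))² = 81 + 25 = 106
p is equidistant from C and D (both at squared distance 16), and every other site is strictly farther — so p lies on the C–D Voronoi edge.

C and D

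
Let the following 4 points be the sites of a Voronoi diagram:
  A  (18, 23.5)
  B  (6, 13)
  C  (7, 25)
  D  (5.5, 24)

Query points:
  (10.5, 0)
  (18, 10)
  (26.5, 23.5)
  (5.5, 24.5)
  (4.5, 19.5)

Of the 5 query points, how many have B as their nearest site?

2

(10.5, 0) — d² to each: A:608.5, B:189.25, C:637.25, D:601 → nearest is B
(18, 10) — d² to each: A:182.25, B:153, C:346, D:352.25 → nearest is B
(26.5, 23.5) — d² to each: A:72.25, B:530.5, C:382.5, D:441.25 → nearest is A
(5.5, 24.5) — d² to each: A:157.25, B:132.5, C:2.5, D:0.25 → nearest is D
(4.5, 19.5) — d² to each: A:198.25, B:44.5, C:36.5, D:21.25 → nearest is D
2 of the 5 points have B as nearest.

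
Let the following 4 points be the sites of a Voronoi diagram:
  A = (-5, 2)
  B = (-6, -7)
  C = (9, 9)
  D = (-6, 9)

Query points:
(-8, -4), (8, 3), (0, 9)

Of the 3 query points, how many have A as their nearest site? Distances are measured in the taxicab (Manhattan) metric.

0

(-8, -4) — d to each: A:9, B:5, C:30, D:15 → nearest is B
(8, 3) — d to each: A:14, B:24, C:7, D:20 → nearest is C
(0, 9) — d to each: A:12, B:22, C:9, D:6 → nearest is D
0 of the 3 points have A as nearest.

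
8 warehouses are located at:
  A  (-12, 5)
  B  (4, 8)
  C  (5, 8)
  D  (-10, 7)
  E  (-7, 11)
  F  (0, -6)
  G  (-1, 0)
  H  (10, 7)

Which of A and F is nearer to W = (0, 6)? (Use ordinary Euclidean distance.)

Compare squared distances:
|WA|² = (0−(-12))² + (6−5)² = 144 + 1 = 145
|WF|² = (0−0)² + (6−(-6))² = 0 + 144 = 144
145 > 144, so F is closer.

F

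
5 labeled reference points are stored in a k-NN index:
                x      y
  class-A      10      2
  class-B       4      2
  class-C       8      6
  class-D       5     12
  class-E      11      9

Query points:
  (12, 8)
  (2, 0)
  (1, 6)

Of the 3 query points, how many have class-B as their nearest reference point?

2

(12, 8) — d² to each: class-A:40, class-B:100, class-C:20, class-D:65, class-E:2 → nearest is class-E
(2, 0) — d² to each: class-A:68, class-B:8, class-C:72, class-D:153, class-E:162 → nearest is class-B
(1, 6) — d² to each: class-A:97, class-B:25, class-C:49, class-D:52, class-E:109 → nearest is class-B
2 of the 3 points have class-B as nearest.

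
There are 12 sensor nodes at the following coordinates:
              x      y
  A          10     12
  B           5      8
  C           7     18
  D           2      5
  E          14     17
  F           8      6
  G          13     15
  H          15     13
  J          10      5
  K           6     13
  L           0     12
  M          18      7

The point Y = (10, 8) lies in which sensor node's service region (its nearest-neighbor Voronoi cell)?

Compare squared distances (the ordering matches that of the actual distances):
|YA|² = (10−10)² + (8−12)² = 0 + 16 = 16
|YB|² = (10−5)² + (8−8)² = 25 + 0 = 25
|YC|² = (10−7)² + (8−18)² = 9 + 100 = 109
|YD|² = (10−2)² + (8−5)² = 64 + 9 = 73
|YE|² = (10−14)² + (8−17)² = 16 + 81 = 97
|YF|² = (10−8)² + (8−6)² = 4 + 4 = 8
|YG|² = (10−13)² + (8−15)² = 9 + 49 = 58
|YH|² = (10−15)² + (8−13)² = 25 + 25 = 50
|YJ|² = (10−10)² + (8−5)² = 0 + 9 = 9
|YK|² = (10−6)² + (8−13)² = 16 + 25 = 41
|YL|² = (10−0)² + (8−12)² = 100 + 16 = 116
|YM|² = (10−18)² + (8−7)² = 64 + 1 = 65
The smallest is to F, so Y lies in the Voronoi region of F.

F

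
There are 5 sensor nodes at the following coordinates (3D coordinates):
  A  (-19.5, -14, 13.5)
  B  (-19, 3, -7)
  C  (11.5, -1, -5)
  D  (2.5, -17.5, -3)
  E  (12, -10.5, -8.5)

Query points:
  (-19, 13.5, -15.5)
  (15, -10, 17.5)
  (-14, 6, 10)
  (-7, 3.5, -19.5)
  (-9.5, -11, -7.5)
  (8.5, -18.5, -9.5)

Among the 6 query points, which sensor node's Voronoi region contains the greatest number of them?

(-19, 13.5, -15.5) — d² to each: A:1597.5, B:182.5, C:1250.75, D:1579.5, E:1586 → nearest is B
(15, -10, 17.5) — d² to each: A:1222.25, B:1925.25, C:599.5, D:632.75, E:685.25 → nearest is C
(-14, 6, 10) — d² to each: A:442.5, B:323, C:924.25, D:993.5, E:1290.5 → nearest is B
(-7, 3.5, -19.5) — d² to each: A:1551.5, B:300.5, C:572.75, D:803.5, E:678 → nearest is B
(-9.5, -11, -7.5) — d² to each: A:550, B:286.5, C:547.25, D:206.5, E:463.5 → nearest is D
(8.5, -18.5, -9.5) — d² to each: A:1333.25, B:1224.75, C:335.5, D:79.25, E:77.25 → nearest is E
Tally — B:3, C:1, D:1, E:1. B captures the most (3).

B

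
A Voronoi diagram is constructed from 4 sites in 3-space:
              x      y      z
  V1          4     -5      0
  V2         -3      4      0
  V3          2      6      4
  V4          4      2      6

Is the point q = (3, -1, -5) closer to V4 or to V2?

V2

Compare squared distances:
|qV4|² = (3−4)² + (-1−2)² + (-5−6)² = 1 + 9 + 121 = 131
|qV2|² = (3−(-3))² + (-1−4)² + (-5−0)² = 36 + 25 + 25 = 86
131 > 86, so V2 is closer.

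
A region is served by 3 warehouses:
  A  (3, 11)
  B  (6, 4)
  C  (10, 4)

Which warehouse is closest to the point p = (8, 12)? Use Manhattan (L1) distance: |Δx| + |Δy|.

A

d(p,A) = |8−3| + |12−11| = 5 + 1 = 6
d(p,B) = |8−6| + |12−4| = 2 + 8 = 10
d(p,C) = |8−10| + |12−4| = 2 + 8 = 10
Minimum is at A.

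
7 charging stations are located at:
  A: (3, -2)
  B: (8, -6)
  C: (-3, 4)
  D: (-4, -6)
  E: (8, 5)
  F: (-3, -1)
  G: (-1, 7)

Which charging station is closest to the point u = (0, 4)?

C

Since √ is increasing, it suffices to compare squared distances:
|uA|² = (0−3)² + (4−(-2))² = 9 + 36 = 45
|uB|² = (0−8)² + (4−(-6))² = 64 + 100 = 164
|uC|² = (0−(-3))² + (4−4)² = 9 + 0 = 9
|uD|² = (0−(-4))² + (4−(-6))² = 16 + 100 = 116
|uE|² = (0−8)² + (4−5)² = 64 + 1 = 65
|uF|² = (0−(-3))² + (4−(-1))² = 9 + 25 = 34
|uG|² = (0−(-1))² + (4−7)² = 1 + 9 = 10
C is nearest.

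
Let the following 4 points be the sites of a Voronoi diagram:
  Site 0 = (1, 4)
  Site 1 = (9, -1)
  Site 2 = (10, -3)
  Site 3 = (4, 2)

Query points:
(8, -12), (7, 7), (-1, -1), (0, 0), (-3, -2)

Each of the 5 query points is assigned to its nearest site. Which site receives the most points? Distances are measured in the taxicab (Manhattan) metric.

(8, -12) — d to each: Site 0:23, Site 1:12, Site 2:11, Site 3:18 → nearest is Site 2
(7, 7) — d to each: Site 0:9, Site 1:10, Site 2:13, Site 3:8 → nearest is Site 3
(-1, -1) — d to each: Site 0:7, Site 1:10, Site 2:13, Site 3:8 → nearest is Site 0
(0, 0) — d to each: Site 0:5, Site 1:10, Site 2:13, Site 3:6 → nearest is Site 0
(-3, -2) — d to each: Site 0:10, Site 1:13, Site 2:14, Site 3:11 → nearest is Site 0
Tally — Site 0:3, Site 2:1, Site 3:1. Site 0 captures the most (3).

Site 0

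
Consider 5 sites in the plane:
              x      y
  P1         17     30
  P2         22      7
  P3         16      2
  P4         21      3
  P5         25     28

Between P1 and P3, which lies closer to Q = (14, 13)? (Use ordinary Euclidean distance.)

Compare squared distances:
|QP1|² = (14−17)² + (13−30)² = 9 + 289 = 298
|QP3|² = (14−16)² + (13−2)² = 4 + 121 = 125
298 > 125, so P3 is closer.

P3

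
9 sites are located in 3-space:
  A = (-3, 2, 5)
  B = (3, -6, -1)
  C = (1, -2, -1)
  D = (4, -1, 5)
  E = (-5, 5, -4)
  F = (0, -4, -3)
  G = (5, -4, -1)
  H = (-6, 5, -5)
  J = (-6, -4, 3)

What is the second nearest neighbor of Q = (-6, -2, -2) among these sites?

Compare squared distances (the ordering matches that of the actual distances):
|QA|² = 9 + 16 + 49 = 74
|QB|² = 81 + 16 + 1 = 98
|QC|² = 49 + 0 + 1 = 50
|QD|² = 100 + 1 + 49 = 150
|QE|² = 1 + 49 + 4 = 54
|QF|² = 36 + 4 + 1 = 41
|QG|² = 121 + 4 + 1 = 126
|QH|² = 0 + 49 + 9 = 58
|QJ|² = 0 + 4 + 25 = 29
Sorted ascending: J, F, C, … — the second-nearest is F.

F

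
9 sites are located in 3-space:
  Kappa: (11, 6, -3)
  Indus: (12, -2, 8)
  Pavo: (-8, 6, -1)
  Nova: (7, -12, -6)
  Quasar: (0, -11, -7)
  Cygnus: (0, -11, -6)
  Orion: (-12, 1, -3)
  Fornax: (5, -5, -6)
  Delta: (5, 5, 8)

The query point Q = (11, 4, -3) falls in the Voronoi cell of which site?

Kappa

Since √ is increasing, it suffices to compare squared distances:
d²(Q, Kappa) = 0 + 4 + 0 = 4
d²(Q, Indus) = 1 + 36 + 121 = 158
d²(Q, Pavo) = 361 + 4 + 4 = 369
d²(Q, Nova) = 16 + 256 + 9 = 281
d²(Q, Quasar) = 121 + 225 + 16 = 362
d²(Q, Cygnus) = 121 + 225 + 9 = 355
d²(Q, Orion) = 529 + 9 + 0 = 538
d²(Q, Fornax) = 36 + 81 + 9 = 126
d²(Q, Delta) = 36 + 1 + 121 = 158
Kappa is nearest.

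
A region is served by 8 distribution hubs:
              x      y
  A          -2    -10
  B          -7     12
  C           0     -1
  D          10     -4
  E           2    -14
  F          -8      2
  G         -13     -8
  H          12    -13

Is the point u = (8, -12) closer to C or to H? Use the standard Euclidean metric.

H

Compare squared distances:
|uC|² = (8−0)² + (-12−(-1))² = 64 + 121 = 185
|uH|² = (8−12)² + (-12−(-13))² = 16 + 1 = 17
185 > 17, so H is closer.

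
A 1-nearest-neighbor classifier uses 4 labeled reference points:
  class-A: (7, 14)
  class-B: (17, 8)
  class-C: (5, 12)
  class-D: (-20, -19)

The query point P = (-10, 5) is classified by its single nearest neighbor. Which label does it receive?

Since √ is increasing, it suffices to compare squared distances:
d²(P, class-A) = (-10−7)² + (5−14)² = 289 + 81 = 370
d²(P, class-B) = (-10−17)² + (5−8)² = 729 + 9 = 738
d²(P, class-C) = (-10−5)² + (5−12)² = 225 + 49 = 274
d²(P, class-D) = (-10−(-20))² + (5−(-19))² = 100 + 576 = 676
class-C is nearest.

class-C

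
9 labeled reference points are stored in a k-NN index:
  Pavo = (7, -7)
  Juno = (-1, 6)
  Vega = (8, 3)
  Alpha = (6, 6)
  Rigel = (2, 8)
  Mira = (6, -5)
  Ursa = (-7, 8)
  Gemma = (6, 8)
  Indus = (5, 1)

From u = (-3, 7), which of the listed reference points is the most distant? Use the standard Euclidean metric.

Pavo

Since √ is increasing, it suffices to compare squared distances:
d²(u, Pavo) = 100 + 196 = 296
d²(u, Juno) = 4 + 1 = 5
d²(u, Vega) = 121 + 16 = 137
d²(u, Alpha) = 81 + 1 = 82
d²(u, Rigel) = 25 + 1 = 26
d²(u, Mira) = 81 + 144 = 225
d²(u, Ursa) = 16 + 1 = 17
d²(u, Gemma) = 81 + 1 = 82
d²(u, Indus) = 64 + 36 = 100
The largest is to Pavo.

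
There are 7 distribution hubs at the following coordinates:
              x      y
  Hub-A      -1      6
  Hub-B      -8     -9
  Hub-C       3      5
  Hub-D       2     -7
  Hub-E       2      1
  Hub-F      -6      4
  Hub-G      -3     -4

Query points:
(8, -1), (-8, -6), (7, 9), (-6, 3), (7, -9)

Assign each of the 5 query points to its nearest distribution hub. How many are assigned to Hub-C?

1

(8, -1) — d² to each: Hub-A:130, Hub-B:320, Hub-C:61, Hub-D:72, Hub-E:40, Hub-F:221, Hub-G:130 → nearest is Hub-E
(-8, -6) — d² to each: Hub-A:193, Hub-B:9, Hub-C:242, Hub-D:101, Hub-E:149, Hub-F:104, Hub-G:29 → nearest is Hub-B
(7, 9) — d² to each: Hub-A:73, Hub-B:549, Hub-C:32, Hub-D:281, Hub-E:89, Hub-F:194, Hub-G:269 → nearest is Hub-C
(-6, 3) — d² to each: Hub-A:34, Hub-B:148, Hub-C:85, Hub-D:164, Hub-E:68, Hub-F:1, Hub-G:58 → nearest is Hub-F
(7, -9) — d² to each: Hub-A:289, Hub-B:225, Hub-C:212, Hub-D:29, Hub-E:125, Hub-F:338, Hub-G:125 → nearest is Hub-D
1 of the 5 points has Hub-C as nearest.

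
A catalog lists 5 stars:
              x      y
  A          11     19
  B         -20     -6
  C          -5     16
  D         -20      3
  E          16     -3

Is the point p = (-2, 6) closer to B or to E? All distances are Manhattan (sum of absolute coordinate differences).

d(p,B) = |-2−(-20)| + |6−(-6)| = 18 + 12 = 30
d(p,E) = |-2−16| + |6−(-3)| = 18 + 9 = 27
30 > 27, so E is closer.

E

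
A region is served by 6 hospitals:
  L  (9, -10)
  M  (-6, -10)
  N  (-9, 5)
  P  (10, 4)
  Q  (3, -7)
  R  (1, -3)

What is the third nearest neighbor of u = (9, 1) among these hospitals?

Q

Squared Euclidean distances:
|uL|² = (9−9)² + (1−(-10))² = 0 + 121 = 121
|uM|² = (9−(-6))² + (1−(-10))² = 225 + 121 = 346
|uN|² = (9−(-9))² + (1−5)² = 324 + 16 = 340
|uP|² = (9−10)² + (1−4)² = 1 + 9 = 10
|uQ|² = (9−3)² + (1−(-7))² = 36 + 64 = 100
|uR|² = (9−1)² + (1−(-3))² = 64 + 16 = 80
Sorted ascending: P, R, Q, L, … — the third-nearest is Q.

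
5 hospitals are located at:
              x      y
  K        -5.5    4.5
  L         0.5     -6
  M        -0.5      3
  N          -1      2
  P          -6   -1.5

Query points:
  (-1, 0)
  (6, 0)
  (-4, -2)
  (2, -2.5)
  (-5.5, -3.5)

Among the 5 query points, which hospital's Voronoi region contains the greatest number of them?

(-1, 0) — d² to each: K:40.5, L:38.25, M:9.25, N:4, P:27.25 → nearest is N
(6, 0) — d² to each: K:152.5, L:66.25, M:51.25, N:53, P:146.25 → nearest is M
(-4, -2) — d² to each: K:44.5, L:36.25, M:37.25, N:25, P:4.25 → nearest is P
(2, -2.5) — d² to each: K:105.25, L:14.5, M:36.5, N:29.25, P:65 → nearest is L
(-5.5, -3.5) — d² to each: K:64, L:42.25, M:67.25, N:50.5, P:4.25 → nearest is P
Tally — L:1, M:1, N:1, P:2. P captures the most (2).

P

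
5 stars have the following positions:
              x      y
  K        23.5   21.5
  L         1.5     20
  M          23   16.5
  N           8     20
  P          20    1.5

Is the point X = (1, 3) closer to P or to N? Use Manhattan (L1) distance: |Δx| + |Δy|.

d(X,P) = |1−20| + |3−1.5| = 19 + 1.5 = 20.5
d(X,N) = |1−8| + |3−20| = 7 + 17 = 24
20.5 < 24, so P is closer.

P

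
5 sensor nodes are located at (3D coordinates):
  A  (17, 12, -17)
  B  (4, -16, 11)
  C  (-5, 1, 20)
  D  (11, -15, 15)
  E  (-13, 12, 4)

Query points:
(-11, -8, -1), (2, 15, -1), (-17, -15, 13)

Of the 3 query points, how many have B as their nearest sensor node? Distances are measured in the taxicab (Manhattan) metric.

(-11, -8, -1) — d to each: A:64, B:35, C:36, D:45, E:27 → nearest is E
(2, 15, -1) — d to each: A:34, B:45, C:42, D:55, E:23 → nearest is E
(-17, -15, 13) — d to each: A:91, B:24, C:35, D:30, E:40 → nearest is B
1 of the 3 points has B as nearest.

1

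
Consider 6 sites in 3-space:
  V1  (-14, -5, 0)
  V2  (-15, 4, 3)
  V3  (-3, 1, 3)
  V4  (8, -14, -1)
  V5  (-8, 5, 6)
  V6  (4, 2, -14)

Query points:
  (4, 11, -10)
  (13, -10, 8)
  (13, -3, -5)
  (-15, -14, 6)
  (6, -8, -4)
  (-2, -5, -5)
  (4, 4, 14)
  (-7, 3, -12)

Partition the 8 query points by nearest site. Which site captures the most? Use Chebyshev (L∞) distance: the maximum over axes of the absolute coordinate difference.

(4, 11, -10) — d to each: V1:18, V2:19, V3:13, V4:25, V5:16, V6:9 → nearest is V6
(13, -10, 8) — d to each: V1:27, V2:28, V3:16, V4:9, V5:21, V6:22 → nearest is V4
(13, -3, -5) — d to each: V1:27, V2:28, V3:16, V4:11, V5:21, V6:9 → nearest is V6
(-15, -14, 6) — d to each: V1:9, V2:18, V3:15, V4:23, V5:19, V6:20 → nearest is V1
(6, -8, -4) — d to each: V1:20, V2:21, V3:9, V4:6, V5:14, V6:10 → nearest is V4
(-2, -5, -5) — d to each: V1:12, V2:13, V3:8, V4:10, V5:11, V6:9 → nearest is V3
(4, 4, 14) — d to each: V1:18, V2:19, V3:11, V4:18, V5:12, V6:28 → nearest is V3
(-7, 3, -12) — d to each: V1:12, V2:15, V3:15, V4:17, V5:18, V6:11 → nearest is V6
Tally — V1:1, V3:2, V4:2, V6:3. V6 captures the most (3).

V6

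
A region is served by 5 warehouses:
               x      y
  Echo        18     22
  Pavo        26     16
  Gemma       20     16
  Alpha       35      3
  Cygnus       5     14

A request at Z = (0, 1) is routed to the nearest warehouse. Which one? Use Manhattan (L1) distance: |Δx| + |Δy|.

d(Z, Echo) = |0−18| + |1−22| = 18 + 21 = 39
d(Z, Pavo) = |0−26| + |1−16| = 26 + 15 = 41
d(Z, Gemma) = |0−20| + |1−16| = 20 + 15 = 35
d(Z, Alpha) = |0−35| + |1−3| = 35 + 2 = 37
d(Z, Cygnus) = |0−5| + |1−14| = 5 + 13 = 18
Minimum is at Cygnus.

Cygnus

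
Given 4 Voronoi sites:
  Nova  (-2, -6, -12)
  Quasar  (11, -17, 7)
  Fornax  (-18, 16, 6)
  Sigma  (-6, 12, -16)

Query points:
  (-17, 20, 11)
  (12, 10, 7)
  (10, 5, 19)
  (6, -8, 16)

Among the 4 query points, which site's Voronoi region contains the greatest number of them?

Quasar

(-17, 20, 11) — d² to each: Nova:1430, Quasar:2169, Fornax:42, Sigma:914 → nearest is Fornax
(12, 10, 7) — d² to each: Nova:813, Quasar:730, Fornax:937, Sigma:857 → nearest is Quasar
(10, 5, 19) — d² to each: Nova:1226, Quasar:629, Fornax:1074, Sigma:1530 → nearest is Quasar
(6, -8, 16) — d² to each: Nova:852, Quasar:187, Fornax:1252, Sigma:1568 → nearest is Quasar
Tally — Quasar:3, Fornax:1. Quasar captures the most (3).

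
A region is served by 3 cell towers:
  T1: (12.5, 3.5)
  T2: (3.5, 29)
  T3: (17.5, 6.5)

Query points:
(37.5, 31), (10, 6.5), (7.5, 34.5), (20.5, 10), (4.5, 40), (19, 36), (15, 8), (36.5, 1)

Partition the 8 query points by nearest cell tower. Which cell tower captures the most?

(37.5, 31) — d² to each: T1:1381.25, T2:1160, T3:1000.25 → nearest is T3
(10, 6.5) — d² to each: T1:15.25, T2:548.5, T3:56.25 → nearest is T1
(7.5, 34.5) — d² to each: T1:986, T2:46.25, T3:884 → nearest is T2
(20.5, 10) — d² to each: T1:106.25, T2:650, T3:21.25 → nearest is T3
(4.5, 40) — d² to each: T1:1396.25, T2:122, T3:1291.25 → nearest is T2
(19, 36) — d² to each: T1:1098.5, T2:289.25, T3:872.5 → nearest is T2
(15, 8) — d² to each: T1:26.5, T2:573.25, T3:8.5 → nearest is T3
(36.5, 1) — d² to each: T1:582.25, T2:1873, T3:391.25 → nearest is T3
Tally — T1:1, T2:3, T3:4. T3 captures the most (4).

T3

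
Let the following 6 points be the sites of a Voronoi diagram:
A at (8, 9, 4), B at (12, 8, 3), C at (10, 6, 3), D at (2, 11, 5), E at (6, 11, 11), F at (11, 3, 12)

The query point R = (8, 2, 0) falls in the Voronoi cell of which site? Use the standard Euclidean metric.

C

Since √ is increasing, it suffices to compare squared distances:
|RA|² = (8−8)² + (2−9)² + (0−4)² = 0 + 49 + 16 = 65
|RB|² = (8−12)² + (2−8)² + (0−3)² = 16 + 36 + 9 = 61
|RC|² = (8−10)² + (2−6)² + (0−3)² = 4 + 16 + 9 = 29
|RD|² = (8−2)² + (2−11)² + (0−5)² = 36 + 81 + 25 = 142
|RE|² = (8−6)² + (2−11)² + (0−11)² = 4 + 81 + 121 = 206
|RF|² = (8−11)² + (2−3)² + (0−12)² = 9 + 1 + 144 = 154
The smallest is to C, so R lies in the Voronoi region of C.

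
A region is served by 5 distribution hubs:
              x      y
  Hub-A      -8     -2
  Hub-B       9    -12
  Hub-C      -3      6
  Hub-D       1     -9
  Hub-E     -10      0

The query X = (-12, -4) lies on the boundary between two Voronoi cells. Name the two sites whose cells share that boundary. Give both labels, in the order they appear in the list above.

Squared distances from X to each site:
d²(X, Hub-A) = 16 + 4 = 20
d²(X, Hub-B) = 441 + 64 = 505
d²(X, Hub-C) = 81 + 100 = 181
d²(X, Hub-D) = 169 + 25 = 194
d²(X, Hub-E) = 4 + 16 = 20
X is equidistant from Hub-A and Hub-E (both at squared distance 20), and every other site is strictly farther — so X lies on the Hub-A–Hub-E Voronoi edge.

Hub-A and Hub-E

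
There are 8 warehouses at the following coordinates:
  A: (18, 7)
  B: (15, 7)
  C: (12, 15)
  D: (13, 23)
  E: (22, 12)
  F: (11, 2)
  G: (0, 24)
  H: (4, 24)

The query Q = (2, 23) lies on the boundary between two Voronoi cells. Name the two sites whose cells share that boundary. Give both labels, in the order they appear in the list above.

G and H

Squared distances from Q to each site:
|QA|² = 256 + 256 = 512
|QB|² = 169 + 256 = 425
|QC|² = 100 + 64 = 164
|QD|² = 121 + 0 = 121
|QE|² = 400 + 121 = 521
|QF|² = 81 + 441 = 522
|QG|² = 4 + 1 = 5
|QH|² = 4 + 1 = 5
Q is equidistant from G and H (both at squared distance 5), and every other site is strictly farther — so Q lies on the G–H Voronoi edge.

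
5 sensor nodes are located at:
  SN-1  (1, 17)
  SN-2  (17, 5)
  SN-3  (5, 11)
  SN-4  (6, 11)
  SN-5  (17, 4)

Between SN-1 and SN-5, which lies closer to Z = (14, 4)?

Compare squared distances:
d²(Z, SN-1) = (14−1)² + (4−17)² = 169 + 169 = 338
d²(Z, SN-5) = (14−17)² + (4−4)² = 9 + 0 = 9
338 > 9, so SN-5 is closer.

SN-5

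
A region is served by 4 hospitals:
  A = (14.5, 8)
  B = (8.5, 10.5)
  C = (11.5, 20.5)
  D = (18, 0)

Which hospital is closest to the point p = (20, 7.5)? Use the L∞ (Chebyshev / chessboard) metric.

d(p,A) = max(5.5, 0.5) = 5.5
d(p,B) = max(11.5, 3) = 11.5
d(p,C) = max(8.5, 13) = 13
d(p,D) = max(2, 7.5) = 7.5
A is nearest.

A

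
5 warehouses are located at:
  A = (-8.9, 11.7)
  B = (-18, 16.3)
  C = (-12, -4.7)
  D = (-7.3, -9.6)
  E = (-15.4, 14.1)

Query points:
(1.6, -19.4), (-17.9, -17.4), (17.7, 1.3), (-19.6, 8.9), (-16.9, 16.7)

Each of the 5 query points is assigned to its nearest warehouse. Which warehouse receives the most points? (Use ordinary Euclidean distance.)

D

(1.6, -19.4) — d² to each: A:1077.46, B:1658.65, C:401.05, D:175.25, E:1411.25 → nearest is D
(-17.9, -17.4) — d² to each: A:927.81, B:1135.7, C:196.1, D:173.2, E:998.5 → nearest is D
(17.7, 1.3) — d² to each: A:815.72, B:1499.49, C:918.09, D:743.81, E:1259.45 → nearest is D
(-19.6, 8.9) — d² to each: A:122.33, B:57.32, C:242.72, D:493.54, E:44.68 → nearest is E
(-16.9, 16.7) — d² to each: A:89, B:1.37, C:481.97, D:783.85, E:9.01 → nearest is B
Tally — B:1, D:3, E:1. D captures the most (3).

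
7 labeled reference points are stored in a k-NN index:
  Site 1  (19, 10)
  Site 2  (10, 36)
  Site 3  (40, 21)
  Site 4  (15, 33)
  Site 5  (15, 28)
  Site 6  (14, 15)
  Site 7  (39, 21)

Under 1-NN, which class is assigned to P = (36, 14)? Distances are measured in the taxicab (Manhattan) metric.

Site 7

d(P, Site 1) = 17 + 4 = 21
d(P, Site 2) = 26 + 22 = 48
d(P, Site 3) = 4 + 7 = 11
d(P, Site 4) = 21 + 19 = 40
d(P, Site 5) = 21 + 14 = 35
d(P, Site 6) = 22 + 1 = 23
d(P, Site 7) = 3 + 7 = 10
Site 7 is nearest.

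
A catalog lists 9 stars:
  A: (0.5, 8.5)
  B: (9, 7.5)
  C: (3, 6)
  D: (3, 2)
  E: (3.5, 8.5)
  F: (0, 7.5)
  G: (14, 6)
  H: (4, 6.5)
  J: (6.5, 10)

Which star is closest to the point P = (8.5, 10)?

Compare squared distances (the ordering matches that of the actual distances):
|PA|² = (8.5−0.5)² + (10−8.5)² = 64 + 2.25 = 66.25
|PB|² = (8.5−9)² + (10−7.5)² = 0.25 + 6.25 = 6.5
|PC|² = (8.5−3)² + (10−6)² = 30.25 + 16 = 46.25
|PD|² = (8.5−3)² + (10−2)² = 30.25 + 64 = 94.25
|PE|² = (8.5−3.5)² + (10−8.5)² = 25 + 2.25 = 27.25
|PF|² = (8.5−0)² + (10−7.5)² = 72.25 + 6.25 = 78.5
|PG|² = (8.5−14)² + (10−6)² = 30.25 + 16 = 46.25
|PH|² = (8.5−4)² + (10−6.5)² = 20.25 + 12.25 = 32.5
|PJ|² = (8.5−6.5)² + (10−10)² = 4 + 0 = 4
J is nearest.

J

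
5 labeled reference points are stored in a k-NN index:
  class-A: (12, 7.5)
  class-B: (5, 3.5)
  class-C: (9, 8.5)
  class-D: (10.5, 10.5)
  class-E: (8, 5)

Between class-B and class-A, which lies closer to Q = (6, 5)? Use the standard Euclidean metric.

Compare squared distances:
d²(Q, class-B) = (6−5)² + (5−3.5)² = 1 + 2.25 = 3.25
d²(Q, class-A) = (6−12)² + (5−7.5)² = 36 + 6.25 = 42.25
3.25 < 42.25, so class-B is closer.

class-B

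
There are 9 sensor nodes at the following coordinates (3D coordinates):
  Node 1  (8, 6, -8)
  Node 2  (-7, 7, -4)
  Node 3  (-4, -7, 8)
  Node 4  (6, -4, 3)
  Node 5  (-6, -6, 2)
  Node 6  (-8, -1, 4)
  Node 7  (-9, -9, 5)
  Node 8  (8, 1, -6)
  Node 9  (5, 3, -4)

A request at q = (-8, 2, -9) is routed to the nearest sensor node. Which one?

Squared Euclidean distances:
d²(q, Node 1) = 256 + 16 + 1 = 273
d²(q, Node 2) = 1 + 25 + 25 = 51
d²(q, Node 3) = 16 + 81 + 289 = 386
d²(q, Node 4) = 196 + 36 + 144 = 376
d²(q, Node 5) = 4 + 64 + 121 = 189
d²(q, Node 6) = 0 + 9 + 169 = 178
d²(q, Node 7) = 1 + 121 + 196 = 318
d²(q, Node 8) = 256 + 1 + 9 = 266
d²(q, Node 9) = 169 + 1 + 25 = 195
The smallest is to Node 2, so q lies in the Voronoi region of Node 2.

Node 2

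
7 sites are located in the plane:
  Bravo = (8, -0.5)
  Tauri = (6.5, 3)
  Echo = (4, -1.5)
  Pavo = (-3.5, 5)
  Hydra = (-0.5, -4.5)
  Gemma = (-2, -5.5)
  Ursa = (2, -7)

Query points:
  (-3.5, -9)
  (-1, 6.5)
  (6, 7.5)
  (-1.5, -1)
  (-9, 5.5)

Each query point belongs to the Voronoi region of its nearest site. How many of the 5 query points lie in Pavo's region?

(-3.5, -9) — d² to each: Bravo:204.5, Tauri:244, Echo:112.5, Pavo:196, Hydra:29.25, Gemma:14.5, Ursa:34.25 → nearest is Gemma
(-1, 6.5) — d² to each: Bravo:130, Tauri:68.5, Echo:89, Pavo:8.5, Hydra:121.25, Gemma:145, Ursa:191.25 → nearest is Pavo
(6, 7.5) — d² to each: Bravo:68, Tauri:20.5, Echo:85, Pavo:96.5, Hydra:186.25, Gemma:233, Ursa:226.25 → nearest is Tauri
(-1.5, -1) — d² to each: Bravo:90.5, Tauri:80, Echo:30.5, Pavo:40, Hydra:13.25, Gemma:20.5, Ursa:48.25 → nearest is Hydra
(-9, 5.5) — d² to each: Bravo:325, Tauri:246.5, Echo:218, Pavo:30.5, Hydra:172.25, Gemma:170, Ursa:277.25 → nearest is Pavo
2 of the 5 points have Pavo as nearest.

2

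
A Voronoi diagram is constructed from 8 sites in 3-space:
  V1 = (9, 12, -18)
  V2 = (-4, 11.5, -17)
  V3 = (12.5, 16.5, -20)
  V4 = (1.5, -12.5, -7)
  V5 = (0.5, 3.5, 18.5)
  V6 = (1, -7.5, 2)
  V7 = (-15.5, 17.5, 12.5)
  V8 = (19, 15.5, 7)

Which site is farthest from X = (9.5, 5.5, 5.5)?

V7

Since √ is increasing, it suffices to compare squared distances:
|XV1|² = (9.5−9)² + (5.5−12)² + (5.5−(-18))² = 0.25 + 42.25 + 552.25 = 594.75
|XV2|² = (9.5−(-4))² + (5.5−11.5)² + (5.5−(-17))² = 182.25 + 36 + 506.25 = 724.5
|XV3|² = (9.5−12.5)² + (5.5−16.5)² + (5.5−(-20))² = 9 + 121 + 650.25 = 780.25
|XV4|² = (9.5−1.5)² + (5.5−(-12.5))² + (5.5−(-7))² = 64 + 324 + 156.25 = 544.25
|XV5|² = (9.5−0.5)² + (5.5−3.5)² + (5.5−18.5)² = 81 + 4 + 169 = 254
|XV6|² = (9.5−1)² + (5.5−(-7.5))² + (5.5−2)² = 72.25 + 169 + 12.25 = 253.5
|XV7|² = (9.5−(-15.5))² + (5.5−17.5)² + (5.5−12.5)² = 625 + 144 + 49 = 818
|XV8|² = (9.5−19)² + (5.5−15.5)² + (5.5−7)² = 90.25 + 100 + 2.25 = 192.5
The largest is to V7.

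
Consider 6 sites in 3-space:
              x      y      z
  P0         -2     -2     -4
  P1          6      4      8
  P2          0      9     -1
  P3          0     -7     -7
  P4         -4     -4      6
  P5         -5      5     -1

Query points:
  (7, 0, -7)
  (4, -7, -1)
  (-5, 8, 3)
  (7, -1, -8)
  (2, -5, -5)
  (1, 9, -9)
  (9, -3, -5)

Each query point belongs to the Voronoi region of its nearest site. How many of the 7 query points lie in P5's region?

(7, 0, -7) — d² to each: P0:94, P1:242, P2:166, P3:98, P4:306, P5:205 → nearest is P0
(4, -7, -1) — d² to each: P0:70, P1:206, P2:272, P3:52, P4:122, P5:225 → nearest is P3
(-5, 8, 3) — d² to each: P0:158, P1:162, P2:42, P3:350, P4:154, P5:25 → nearest is P5
(7, -1, -8) — d² to each: P0:98, P1:282, P2:198, P3:86, P4:326, P5:229 → nearest is P3
(2, -5, -5) — d² to each: P0:26, P1:266, P2:216, P3:12, P4:158, P5:165 → nearest is P3
(1, 9, -9) — d² to each: P0:155, P1:339, P2:65, P3:261, P4:419, P5:116 → nearest is P2
(9, -3, -5) — d² to each: P0:123, P1:227, P2:241, P3:101, P4:291, P5:276 → nearest is P3
1 of the 7 points has P5 as nearest.

1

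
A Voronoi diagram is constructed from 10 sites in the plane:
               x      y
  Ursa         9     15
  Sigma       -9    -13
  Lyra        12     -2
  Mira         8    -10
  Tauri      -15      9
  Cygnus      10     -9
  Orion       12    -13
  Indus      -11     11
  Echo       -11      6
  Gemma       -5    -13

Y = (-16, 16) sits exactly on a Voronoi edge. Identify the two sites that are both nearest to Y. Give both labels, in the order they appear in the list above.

Tauri and Indus

Squared distances from Y to each site:
d²(Y, Ursa) = (-16−9)² + (16−15)² = 625 + 1 = 626
d²(Y, Sigma) = (-16−(-9))² + (16−(-13))² = 49 + 841 = 890
d²(Y, Lyra) = (-16−12)² + (16−(-2))² = 784 + 324 = 1108
d²(Y, Mira) = (-16−8)² + (16−(-10))² = 576 + 676 = 1252
d²(Y, Tauri) = (-16−(-15))² + (16−9)² = 1 + 49 = 50
d²(Y, Cygnus) = (-16−10)² + (16−(-9))² = 676 + 625 = 1301
d²(Y, Orion) = (-16−12)² + (16−(-13))² = 784 + 841 = 1625
d²(Y, Indus) = (-16−(-11))² + (16−11)² = 25 + 25 = 50
d²(Y, Echo) = (-16−(-11))² + (16−6)² = 25 + 100 = 125
d²(Y, Gemma) = (-16−(-5))² + (16−(-13))² = 121 + 841 = 962
Y is equidistant from Tauri and Indus (both at squared distance 50), and every other site is strictly farther — so Y lies on the Tauri–Indus Voronoi edge.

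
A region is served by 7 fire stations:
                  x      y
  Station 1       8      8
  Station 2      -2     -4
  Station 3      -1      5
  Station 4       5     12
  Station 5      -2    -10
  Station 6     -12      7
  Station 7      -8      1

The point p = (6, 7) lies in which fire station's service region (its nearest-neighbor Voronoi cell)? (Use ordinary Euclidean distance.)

Station 1

Compare squared distances (the ordering matches that of the actual distances):
d²(p, Station 1) = (6−8)² + (7−8)² = 4 + 1 = 5
d²(p, Station 2) = (6−(-2))² + (7−(-4))² = 64 + 121 = 185
d²(p, Station 3) = (6−(-1))² + (7−5)² = 49 + 4 = 53
d²(p, Station 4) = (6−5)² + (7−12)² = 1 + 25 = 26
d²(p, Station 5) = (6−(-2))² + (7−(-10))² = 64 + 289 = 353
d²(p, Station 6) = (6−(-12))² + (7−7)² = 324 + 0 = 324
d²(p, Station 7) = (6−(-8))² + (7−1)² = 196 + 36 = 232
The smallest is to Station 1, so p lies in the Voronoi region of Station 1.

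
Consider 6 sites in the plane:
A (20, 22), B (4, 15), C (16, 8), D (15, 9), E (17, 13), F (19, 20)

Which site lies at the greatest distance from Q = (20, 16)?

Squared Euclidean distances:
|QA|² = (20−20)² + (16−22)² = 0 + 36 = 36
|QB|² = (20−4)² + (16−15)² = 256 + 1 = 257
|QC|² = (20−16)² + (16−8)² = 16 + 64 = 80
|QD|² = (20−15)² + (16−9)² = 25 + 49 = 74
|QE|² = (20−17)² + (16−13)² = 9 + 9 = 18
|QF|² = (20−19)² + (16−20)² = 1 + 16 = 17
The largest is to B.

B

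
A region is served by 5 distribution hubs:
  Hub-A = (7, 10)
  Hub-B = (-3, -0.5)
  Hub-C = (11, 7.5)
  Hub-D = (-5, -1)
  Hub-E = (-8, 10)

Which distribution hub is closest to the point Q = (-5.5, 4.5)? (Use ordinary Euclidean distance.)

Hub-D

Since √ is increasing, it suffices to compare squared distances:
d²(Q, Hub-A) = (-5.5−7)² + (4.5−10)² = 156.25 + 30.25 = 186.5
d²(Q, Hub-B) = (-5.5−(-3))² + (4.5−(-0.5))² = 6.25 + 25 = 31.25
d²(Q, Hub-C) = (-5.5−11)² + (4.5−7.5)² = 272.25 + 9 = 281.25
d²(Q, Hub-D) = (-5.5−(-5))² + (4.5−(-1))² = 0.25 + 30.25 = 30.5
d²(Q, Hub-E) = (-5.5−(-8))² + (4.5−10)² = 6.25 + 30.25 = 36.5
The smallest is to Hub-D, so Q lies in the Voronoi region of Hub-D.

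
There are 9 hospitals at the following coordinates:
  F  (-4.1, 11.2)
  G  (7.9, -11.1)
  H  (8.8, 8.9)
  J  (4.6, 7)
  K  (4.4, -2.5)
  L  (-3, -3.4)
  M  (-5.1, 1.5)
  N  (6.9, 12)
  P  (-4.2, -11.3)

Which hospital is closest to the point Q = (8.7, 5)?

H

Squared Euclidean distances:
|QF|² = (8.7−(-4.1))² + (5−11.2)² = 163.84 + 38.44 = 202.28
|QG|² = (8.7−7.9)² + (5−(-11.1))² = 0.64 + 259.21 = 259.85
|QH|² = (8.7−8.8)² + (5−8.9)² = 0.01 + 15.21 = 15.22
|QJ|² = (8.7−4.6)² + (5−7)² = 16.81 + 4 = 20.81
|QK|² = (8.7−4.4)² + (5−(-2.5))² = 18.49 + 56.25 = 74.74
|QL|² = (8.7−(-3))² + (5−(-3.4))² = 136.89 + 70.56 = 207.45
|QM|² = (8.7−(-5.1))² + (5−1.5)² = 190.44 + 12.25 = 202.69
|QN|² = (8.7−6.9)² + (5−12)² = 3.24 + 49 = 52.24
|QP|² = (8.7−(-4.2))² + (5−(-11.3))² = 166.41 + 265.69 = 432.1
Minimum is at H.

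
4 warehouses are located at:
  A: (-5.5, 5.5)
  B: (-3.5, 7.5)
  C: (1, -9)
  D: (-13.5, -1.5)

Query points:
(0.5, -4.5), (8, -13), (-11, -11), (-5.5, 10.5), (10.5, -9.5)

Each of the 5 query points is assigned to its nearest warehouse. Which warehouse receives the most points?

C

(0.5, -4.5) — d² to each: A:136, B:160, C:20.5, D:205 → nearest is C
(8, -13) — d² to each: A:524.5, B:552.5, C:65, D:594.5 → nearest is C
(-11, -11) — d² to each: A:302.5, B:398.5, C:148, D:96.5 → nearest is D
(-5.5, 10.5) — d² to each: A:25, B:13, C:422.5, D:208 → nearest is B
(10.5, -9.5) — d² to each: A:481, B:485, C:90.5, D:640 → nearest is C
Tally — B:1, C:3, D:1. C captures the most (3).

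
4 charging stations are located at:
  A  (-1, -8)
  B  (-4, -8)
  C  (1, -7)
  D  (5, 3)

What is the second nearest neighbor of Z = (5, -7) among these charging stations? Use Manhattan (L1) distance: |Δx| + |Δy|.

d(Z,A) = 6 + 1 = 7
d(Z,B) = 9 + 1 = 10
d(Z,C) = 4 + 0 = 4
d(Z,D) = 0 + 10 = 10
Sorted ascending: C, A, B, … — the second-nearest is A.

A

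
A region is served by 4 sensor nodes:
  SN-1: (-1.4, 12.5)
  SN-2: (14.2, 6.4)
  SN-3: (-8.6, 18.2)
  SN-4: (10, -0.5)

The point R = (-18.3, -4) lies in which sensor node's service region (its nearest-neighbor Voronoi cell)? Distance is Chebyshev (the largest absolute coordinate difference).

SN-1

d(R, SN-1) = max(16.9, 16.5) = 16.9
d(R, SN-2) = max(32.5, 10.4) = 32.5
d(R, SN-3) = max(9.7, 22.2) = 22.2
d(R, SN-4) = max(28.3, 3.5) = 28.3
SN-1 is nearest.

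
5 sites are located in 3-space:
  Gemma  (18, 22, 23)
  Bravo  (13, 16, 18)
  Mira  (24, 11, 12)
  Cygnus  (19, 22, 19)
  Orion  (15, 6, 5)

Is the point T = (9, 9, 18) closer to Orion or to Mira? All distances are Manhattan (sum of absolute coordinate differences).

d(T, Orion) = |9−15| + |9−6| + |18−5| = 6 + 3 + 13 = 22
d(T, Mira) = |9−24| + |9−11| + |18−12| = 15 + 2 + 6 = 23
22 < 23, so Orion is closer.

Orion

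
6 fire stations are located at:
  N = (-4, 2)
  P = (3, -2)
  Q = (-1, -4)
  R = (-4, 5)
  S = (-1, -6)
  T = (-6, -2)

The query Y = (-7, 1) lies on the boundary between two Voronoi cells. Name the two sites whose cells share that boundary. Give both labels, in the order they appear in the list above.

Squared distances from Y to each site:
|YN|² = 9 + 1 = 10
|YP|² = 100 + 9 = 109
|YQ|² = 36 + 25 = 61
|YR|² = 9 + 16 = 25
|YS|² = 36 + 49 = 85
|YT|² = 1 + 9 = 10
Y is equidistant from N and T (both at squared distance 10), and every other site is strictly farther — so Y lies on the N–T Voronoi edge.

N and T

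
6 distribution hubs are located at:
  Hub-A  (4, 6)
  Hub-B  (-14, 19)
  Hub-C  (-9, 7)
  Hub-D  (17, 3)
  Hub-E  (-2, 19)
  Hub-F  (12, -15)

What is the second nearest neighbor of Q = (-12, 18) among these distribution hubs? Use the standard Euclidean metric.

Since √ is increasing, it suffices to compare squared distances:
d²(Q, Hub-A) = (-12−4)² + (18−6)² = 256 + 144 = 400
d²(Q, Hub-B) = (-12−(-14))² + (18−19)² = 4 + 1 = 5
d²(Q, Hub-C) = (-12−(-9))² + (18−7)² = 9 + 121 = 130
d²(Q, Hub-D) = (-12−17)² + (18−3)² = 841 + 225 = 1066
d²(Q, Hub-E) = (-12−(-2))² + (18−19)² = 100 + 1 = 101
d²(Q, Hub-F) = (-12−12)² + (18−(-15))² = 576 + 1089 = 1665
Sorted ascending: Hub-B, Hub-E, Hub-C, … — the second-nearest is Hub-E.

Hub-E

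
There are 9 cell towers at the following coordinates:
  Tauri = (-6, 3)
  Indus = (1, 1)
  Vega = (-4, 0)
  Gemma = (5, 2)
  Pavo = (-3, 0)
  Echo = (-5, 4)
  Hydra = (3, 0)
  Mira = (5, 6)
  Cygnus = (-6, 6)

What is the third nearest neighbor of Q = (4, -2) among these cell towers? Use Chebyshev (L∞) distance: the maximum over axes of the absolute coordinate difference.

Gemma

d(Q, Tauri) = max(10, 5) = 10
d(Q, Indus) = max(3, 3) = 3
d(Q, Vega) = max(8, 2) = 8
d(Q, Gemma) = max(1, 4) = 4
d(Q, Pavo) = max(7, 2) = 7
d(Q, Echo) = max(9, 6) = 9
d(Q, Hydra) = max(1, 2) = 2
d(Q, Mira) = max(1, 8) = 8
d(Q, Cygnus) = max(10, 8) = 10
Sorted ascending: Hydra, Indus, Gemma, Pavo, … — the third-nearest is Gemma.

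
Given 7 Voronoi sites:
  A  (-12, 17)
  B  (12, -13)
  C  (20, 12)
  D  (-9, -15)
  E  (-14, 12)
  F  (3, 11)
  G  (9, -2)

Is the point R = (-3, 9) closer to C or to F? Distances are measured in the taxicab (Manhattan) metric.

F

d(R,C) = |-3−20| + |9−12| = 23 + 3 = 26
d(R,F) = |-3−3| + |9−11| = 6 + 2 = 8
26 > 8, so F is closer.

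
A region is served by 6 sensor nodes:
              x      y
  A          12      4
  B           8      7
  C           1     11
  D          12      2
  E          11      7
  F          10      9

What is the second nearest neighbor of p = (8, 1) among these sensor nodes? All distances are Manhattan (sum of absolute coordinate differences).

d(p,A) = 4 + 3 = 7
d(p,B) = 0 + 6 = 6
d(p,C) = 7 + 10 = 17
d(p,D) = 4 + 1 = 5
d(p,E) = 3 + 6 = 9
d(p,F) = 2 + 8 = 10
Sorted ascending: D, B, A, … — the second-nearest is B.

B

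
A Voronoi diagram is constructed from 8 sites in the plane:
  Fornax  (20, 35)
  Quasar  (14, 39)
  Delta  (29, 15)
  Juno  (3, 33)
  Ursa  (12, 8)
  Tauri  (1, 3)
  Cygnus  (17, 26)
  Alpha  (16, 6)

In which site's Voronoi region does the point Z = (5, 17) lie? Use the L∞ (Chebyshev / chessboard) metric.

d(Z, Fornax) = max(15, 18) = 18
d(Z, Quasar) = max(9, 22) = 22
d(Z, Delta) = max(24, 2) = 24
d(Z, Juno) = max(2, 16) = 16
d(Z, Ursa) = max(7, 9) = 9
d(Z, Tauri) = max(4, 14) = 14
d(Z, Cygnus) = max(12, 9) = 12
d(Z, Alpha) = max(11, 11) = 11
The smallest is to Ursa, so Z lies in the Voronoi region of Ursa.

Ursa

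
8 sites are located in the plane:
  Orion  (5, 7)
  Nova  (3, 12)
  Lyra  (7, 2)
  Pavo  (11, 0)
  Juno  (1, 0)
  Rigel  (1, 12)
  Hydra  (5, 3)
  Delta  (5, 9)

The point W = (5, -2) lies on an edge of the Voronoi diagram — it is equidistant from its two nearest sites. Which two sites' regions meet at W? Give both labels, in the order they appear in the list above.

Squared distances from W to each site:
d²(W, Orion) = (5−5)² + (-2−7)² = 0 + 81 = 81
d²(W, Nova) = (5−3)² + (-2−12)² = 4 + 196 = 200
d²(W, Lyra) = (5−7)² + (-2−2)² = 4 + 16 = 20
d²(W, Pavo) = (5−11)² + (-2−0)² = 36 + 4 = 40
d²(W, Juno) = (5−1)² + (-2−0)² = 16 + 4 = 20
d²(W, Rigel) = (5−1)² + (-2−12)² = 16 + 196 = 212
d²(W, Hydra) = (5−5)² + (-2−3)² = 0 + 25 = 25
d²(W, Delta) = (5−5)² + (-2−9)² = 0 + 121 = 121
W is equidistant from Lyra and Juno (both at squared distance 20), and every other site is strictly farther — so W lies on the Lyra–Juno Voronoi edge.

Lyra and Juno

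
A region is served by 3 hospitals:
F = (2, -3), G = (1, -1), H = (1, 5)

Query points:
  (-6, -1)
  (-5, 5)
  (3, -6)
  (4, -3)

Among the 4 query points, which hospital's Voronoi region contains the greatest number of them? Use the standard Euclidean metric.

F

(-6, -1) — d² to each: F:68, G:49, H:85 → nearest is G
(-5, 5) — d² to each: F:113, G:72, H:36 → nearest is H
(3, -6) — d² to each: F:10, G:29, H:125 → nearest is F
(4, -3) — d² to each: F:4, G:13, H:73 → nearest is F
Tally — F:2, G:1, H:1. F captures the most (2).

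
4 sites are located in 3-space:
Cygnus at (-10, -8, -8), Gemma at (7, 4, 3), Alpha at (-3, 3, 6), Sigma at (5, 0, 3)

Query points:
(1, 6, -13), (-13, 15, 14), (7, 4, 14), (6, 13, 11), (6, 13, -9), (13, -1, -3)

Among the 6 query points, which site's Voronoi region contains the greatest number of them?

Gemma

(1, 6, -13) — d² to each: Cygnus:342, Gemma:296, Alpha:386, Sigma:308 → nearest is Gemma
(-13, 15, 14) — d² to each: Cygnus:1022, Gemma:642, Alpha:308, Sigma:670 → nearest is Alpha
(7, 4, 14) — d² to each: Cygnus:917, Gemma:121, Alpha:165, Sigma:141 → nearest is Gemma
(6, 13, 11) — d² to each: Cygnus:1058, Gemma:146, Alpha:206, Sigma:234 → nearest is Gemma
(6, 13, -9) — d² to each: Cygnus:698, Gemma:226, Alpha:406, Sigma:314 → nearest is Gemma
(13, -1, -3) — d² to each: Cygnus:603, Gemma:97, Alpha:353, Sigma:101 → nearest is Gemma
Tally — Gemma:5, Alpha:1. Gemma captures the most (5).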